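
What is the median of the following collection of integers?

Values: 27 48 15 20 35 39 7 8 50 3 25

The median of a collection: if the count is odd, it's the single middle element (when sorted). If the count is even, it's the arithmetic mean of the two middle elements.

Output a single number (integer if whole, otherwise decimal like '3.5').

Step 1: insert 27 -> lo=[27] (size 1, max 27) hi=[] (size 0) -> median=27
Step 2: insert 48 -> lo=[27] (size 1, max 27) hi=[48] (size 1, min 48) -> median=37.5
Step 3: insert 15 -> lo=[15, 27] (size 2, max 27) hi=[48] (size 1, min 48) -> median=27
Step 4: insert 20 -> lo=[15, 20] (size 2, max 20) hi=[27, 48] (size 2, min 27) -> median=23.5
Step 5: insert 35 -> lo=[15, 20, 27] (size 3, max 27) hi=[35, 48] (size 2, min 35) -> median=27
Step 6: insert 39 -> lo=[15, 20, 27] (size 3, max 27) hi=[35, 39, 48] (size 3, min 35) -> median=31
Step 7: insert 7 -> lo=[7, 15, 20, 27] (size 4, max 27) hi=[35, 39, 48] (size 3, min 35) -> median=27
Step 8: insert 8 -> lo=[7, 8, 15, 20] (size 4, max 20) hi=[27, 35, 39, 48] (size 4, min 27) -> median=23.5
Step 9: insert 50 -> lo=[7, 8, 15, 20, 27] (size 5, max 27) hi=[35, 39, 48, 50] (size 4, min 35) -> median=27
Step 10: insert 3 -> lo=[3, 7, 8, 15, 20] (size 5, max 20) hi=[27, 35, 39, 48, 50] (size 5, min 27) -> median=23.5
Step 11: insert 25 -> lo=[3, 7, 8, 15, 20, 25] (size 6, max 25) hi=[27, 35, 39, 48, 50] (size 5, min 27) -> median=25

Answer: 25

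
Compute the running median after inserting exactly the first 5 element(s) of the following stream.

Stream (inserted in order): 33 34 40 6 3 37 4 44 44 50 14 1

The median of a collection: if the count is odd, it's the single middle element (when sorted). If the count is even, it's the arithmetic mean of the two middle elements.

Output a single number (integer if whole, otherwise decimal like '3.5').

Step 1: insert 33 -> lo=[33] (size 1, max 33) hi=[] (size 0) -> median=33
Step 2: insert 34 -> lo=[33] (size 1, max 33) hi=[34] (size 1, min 34) -> median=33.5
Step 3: insert 40 -> lo=[33, 34] (size 2, max 34) hi=[40] (size 1, min 40) -> median=34
Step 4: insert 6 -> lo=[6, 33] (size 2, max 33) hi=[34, 40] (size 2, min 34) -> median=33.5
Step 5: insert 3 -> lo=[3, 6, 33] (size 3, max 33) hi=[34, 40] (size 2, min 34) -> median=33

Answer: 33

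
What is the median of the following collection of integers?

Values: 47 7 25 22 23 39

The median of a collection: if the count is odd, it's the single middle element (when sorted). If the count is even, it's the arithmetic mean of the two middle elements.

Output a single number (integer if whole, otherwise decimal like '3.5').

Answer: 24

Derivation:
Step 1: insert 47 -> lo=[47] (size 1, max 47) hi=[] (size 0) -> median=47
Step 2: insert 7 -> lo=[7] (size 1, max 7) hi=[47] (size 1, min 47) -> median=27
Step 3: insert 25 -> lo=[7, 25] (size 2, max 25) hi=[47] (size 1, min 47) -> median=25
Step 4: insert 22 -> lo=[7, 22] (size 2, max 22) hi=[25, 47] (size 2, min 25) -> median=23.5
Step 5: insert 23 -> lo=[7, 22, 23] (size 3, max 23) hi=[25, 47] (size 2, min 25) -> median=23
Step 6: insert 39 -> lo=[7, 22, 23] (size 3, max 23) hi=[25, 39, 47] (size 3, min 25) -> median=24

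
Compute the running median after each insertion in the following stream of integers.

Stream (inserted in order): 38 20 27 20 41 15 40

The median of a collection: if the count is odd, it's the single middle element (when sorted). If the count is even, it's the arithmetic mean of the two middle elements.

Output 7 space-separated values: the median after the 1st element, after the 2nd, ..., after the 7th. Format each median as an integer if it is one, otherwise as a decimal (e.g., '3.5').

Answer: 38 29 27 23.5 27 23.5 27

Derivation:
Step 1: insert 38 -> lo=[38] (size 1, max 38) hi=[] (size 0) -> median=38
Step 2: insert 20 -> lo=[20] (size 1, max 20) hi=[38] (size 1, min 38) -> median=29
Step 3: insert 27 -> lo=[20, 27] (size 2, max 27) hi=[38] (size 1, min 38) -> median=27
Step 4: insert 20 -> lo=[20, 20] (size 2, max 20) hi=[27, 38] (size 2, min 27) -> median=23.5
Step 5: insert 41 -> lo=[20, 20, 27] (size 3, max 27) hi=[38, 41] (size 2, min 38) -> median=27
Step 6: insert 15 -> lo=[15, 20, 20] (size 3, max 20) hi=[27, 38, 41] (size 3, min 27) -> median=23.5
Step 7: insert 40 -> lo=[15, 20, 20, 27] (size 4, max 27) hi=[38, 40, 41] (size 3, min 38) -> median=27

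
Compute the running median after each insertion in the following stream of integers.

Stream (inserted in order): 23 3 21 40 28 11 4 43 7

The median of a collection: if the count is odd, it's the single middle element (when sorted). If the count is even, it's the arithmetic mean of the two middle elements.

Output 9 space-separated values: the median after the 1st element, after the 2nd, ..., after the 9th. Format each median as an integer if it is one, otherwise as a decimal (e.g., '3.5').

Step 1: insert 23 -> lo=[23] (size 1, max 23) hi=[] (size 0) -> median=23
Step 2: insert 3 -> lo=[3] (size 1, max 3) hi=[23] (size 1, min 23) -> median=13
Step 3: insert 21 -> lo=[3, 21] (size 2, max 21) hi=[23] (size 1, min 23) -> median=21
Step 4: insert 40 -> lo=[3, 21] (size 2, max 21) hi=[23, 40] (size 2, min 23) -> median=22
Step 5: insert 28 -> lo=[3, 21, 23] (size 3, max 23) hi=[28, 40] (size 2, min 28) -> median=23
Step 6: insert 11 -> lo=[3, 11, 21] (size 3, max 21) hi=[23, 28, 40] (size 3, min 23) -> median=22
Step 7: insert 4 -> lo=[3, 4, 11, 21] (size 4, max 21) hi=[23, 28, 40] (size 3, min 23) -> median=21
Step 8: insert 43 -> lo=[3, 4, 11, 21] (size 4, max 21) hi=[23, 28, 40, 43] (size 4, min 23) -> median=22
Step 9: insert 7 -> lo=[3, 4, 7, 11, 21] (size 5, max 21) hi=[23, 28, 40, 43] (size 4, min 23) -> median=21

Answer: 23 13 21 22 23 22 21 22 21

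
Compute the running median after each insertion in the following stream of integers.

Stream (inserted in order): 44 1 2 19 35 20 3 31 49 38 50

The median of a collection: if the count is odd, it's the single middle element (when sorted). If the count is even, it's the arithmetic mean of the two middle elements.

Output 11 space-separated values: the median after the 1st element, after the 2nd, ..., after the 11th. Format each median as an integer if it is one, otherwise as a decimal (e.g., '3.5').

Step 1: insert 44 -> lo=[44] (size 1, max 44) hi=[] (size 0) -> median=44
Step 2: insert 1 -> lo=[1] (size 1, max 1) hi=[44] (size 1, min 44) -> median=22.5
Step 3: insert 2 -> lo=[1, 2] (size 2, max 2) hi=[44] (size 1, min 44) -> median=2
Step 4: insert 19 -> lo=[1, 2] (size 2, max 2) hi=[19, 44] (size 2, min 19) -> median=10.5
Step 5: insert 35 -> lo=[1, 2, 19] (size 3, max 19) hi=[35, 44] (size 2, min 35) -> median=19
Step 6: insert 20 -> lo=[1, 2, 19] (size 3, max 19) hi=[20, 35, 44] (size 3, min 20) -> median=19.5
Step 7: insert 3 -> lo=[1, 2, 3, 19] (size 4, max 19) hi=[20, 35, 44] (size 3, min 20) -> median=19
Step 8: insert 31 -> lo=[1, 2, 3, 19] (size 4, max 19) hi=[20, 31, 35, 44] (size 4, min 20) -> median=19.5
Step 9: insert 49 -> lo=[1, 2, 3, 19, 20] (size 5, max 20) hi=[31, 35, 44, 49] (size 4, min 31) -> median=20
Step 10: insert 38 -> lo=[1, 2, 3, 19, 20] (size 5, max 20) hi=[31, 35, 38, 44, 49] (size 5, min 31) -> median=25.5
Step 11: insert 50 -> lo=[1, 2, 3, 19, 20, 31] (size 6, max 31) hi=[35, 38, 44, 49, 50] (size 5, min 35) -> median=31

Answer: 44 22.5 2 10.5 19 19.5 19 19.5 20 25.5 31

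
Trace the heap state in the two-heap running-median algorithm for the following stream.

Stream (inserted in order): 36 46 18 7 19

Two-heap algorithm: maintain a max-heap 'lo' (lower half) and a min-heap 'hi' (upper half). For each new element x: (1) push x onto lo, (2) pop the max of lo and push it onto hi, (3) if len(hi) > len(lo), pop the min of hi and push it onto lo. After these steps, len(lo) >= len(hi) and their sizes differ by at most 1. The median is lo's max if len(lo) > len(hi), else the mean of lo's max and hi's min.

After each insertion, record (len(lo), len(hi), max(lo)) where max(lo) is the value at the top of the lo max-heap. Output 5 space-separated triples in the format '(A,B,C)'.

Answer: (1,0,36) (1,1,36) (2,1,36) (2,2,18) (3,2,19)

Derivation:
Step 1: insert 36 -> lo=[36] hi=[] -> (len(lo)=1, len(hi)=0, max(lo)=36)
Step 2: insert 46 -> lo=[36] hi=[46] -> (len(lo)=1, len(hi)=1, max(lo)=36)
Step 3: insert 18 -> lo=[18, 36] hi=[46] -> (len(lo)=2, len(hi)=1, max(lo)=36)
Step 4: insert 7 -> lo=[7, 18] hi=[36, 46] -> (len(lo)=2, len(hi)=2, max(lo)=18)
Step 5: insert 19 -> lo=[7, 18, 19] hi=[36, 46] -> (len(lo)=3, len(hi)=2, max(lo)=19)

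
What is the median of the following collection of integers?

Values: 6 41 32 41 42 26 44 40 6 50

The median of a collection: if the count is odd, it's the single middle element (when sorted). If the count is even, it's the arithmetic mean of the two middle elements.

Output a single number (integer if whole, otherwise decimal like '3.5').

Step 1: insert 6 -> lo=[6] (size 1, max 6) hi=[] (size 0) -> median=6
Step 2: insert 41 -> lo=[6] (size 1, max 6) hi=[41] (size 1, min 41) -> median=23.5
Step 3: insert 32 -> lo=[6, 32] (size 2, max 32) hi=[41] (size 1, min 41) -> median=32
Step 4: insert 41 -> lo=[6, 32] (size 2, max 32) hi=[41, 41] (size 2, min 41) -> median=36.5
Step 5: insert 42 -> lo=[6, 32, 41] (size 3, max 41) hi=[41, 42] (size 2, min 41) -> median=41
Step 6: insert 26 -> lo=[6, 26, 32] (size 3, max 32) hi=[41, 41, 42] (size 3, min 41) -> median=36.5
Step 7: insert 44 -> lo=[6, 26, 32, 41] (size 4, max 41) hi=[41, 42, 44] (size 3, min 41) -> median=41
Step 8: insert 40 -> lo=[6, 26, 32, 40] (size 4, max 40) hi=[41, 41, 42, 44] (size 4, min 41) -> median=40.5
Step 9: insert 6 -> lo=[6, 6, 26, 32, 40] (size 5, max 40) hi=[41, 41, 42, 44] (size 4, min 41) -> median=40
Step 10: insert 50 -> lo=[6, 6, 26, 32, 40] (size 5, max 40) hi=[41, 41, 42, 44, 50] (size 5, min 41) -> median=40.5

Answer: 40.5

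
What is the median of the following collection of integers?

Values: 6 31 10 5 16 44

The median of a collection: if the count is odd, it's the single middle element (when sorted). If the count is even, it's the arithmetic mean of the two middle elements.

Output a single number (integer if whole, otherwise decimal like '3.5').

Step 1: insert 6 -> lo=[6] (size 1, max 6) hi=[] (size 0) -> median=6
Step 2: insert 31 -> lo=[6] (size 1, max 6) hi=[31] (size 1, min 31) -> median=18.5
Step 3: insert 10 -> lo=[6, 10] (size 2, max 10) hi=[31] (size 1, min 31) -> median=10
Step 4: insert 5 -> lo=[5, 6] (size 2, max 6) hi=[10, 31] (size 2, min 10) -> median=8
Step 5: insert 16 -> lo=[5, 6, 10] (size 3, max 10) hi=[16, 31] (size 2, min 16) -> median=10
Step 6: insert 44 -> lo=[5, 6, 10] (size 3, max 10) hi=[16, 31, 44] (size 3, min 16) -> median=13

Answer: 13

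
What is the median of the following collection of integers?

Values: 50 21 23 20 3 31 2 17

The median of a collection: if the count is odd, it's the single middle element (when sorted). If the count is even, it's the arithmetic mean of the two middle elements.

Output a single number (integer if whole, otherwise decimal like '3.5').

Answer: 20.5

Derivation:
Step 1: insert 50 -> lo=[50] (size 1, max 50) hi=[] (size 0) -> median=50
Step 2: insert 21 -> lo=[21] (size 1, max 21) hi=[50] (size 1, min 50) -> median=35.5
Step 3: insert 23 -> lo=[21, 23] (size 2, max 23) hi=[50] (size 1, min 50) -> median=23
Step 4: insert 20 -> lo=[20, 21] (size 2, max 21) hi=[23, 50] (size 2, min 23) -> median=22
Step 5: insert 3 -> lo=[3, 20, 21] (size 3, max 21) hi=[23, 50] (size 2, min 23) -> median=21
Step 6: insert 31 -> lo=[3, 20, 21] (size 3, max 21) hi=[23, 31, 50] (size 3, min 23) -> median=22
Step 7: insert 2 -> lo=[2, 3, 20, 21] (size 4, max 21) hi=[23, 31, 50] (size 3, min 23) -> median=21
Step 8: insert 17 -> lo=[2, 3, 17, 20] (size 4, max 20) hi=[21, 23, 31, 50] (size 4, min 21) -> median=20.5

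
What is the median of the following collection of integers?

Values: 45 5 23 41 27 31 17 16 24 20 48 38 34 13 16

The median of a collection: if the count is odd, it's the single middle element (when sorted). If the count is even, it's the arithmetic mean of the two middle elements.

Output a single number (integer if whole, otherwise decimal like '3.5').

Answer: 24

Derivation:
Step 1: insert 45 -> lo=[45] (size 1, max 45) hi=[] (size 0) -> median=45
Step 2: insert 5 -> lo=[5] (size 1, max 5) hi=[45] (size 1, min 45) -> median=25
Step 3: insert 23 -> lo=[5, 23] (size 2, max 23) hi=[45] (size 1, min 45) -> median=23
Step 4: insert 41 -> lo=[5, 23] (size 2, max 23) hi=[41, 45] (size 2, min 41) -> median=32
Step 5: insert 27 -> lo=[5, 23, 27] (size 3, max 27) hi=[41, 45] (size 2, min 41) -> median=27
Step 6: insert 31 -> lo=[5, 23, 27] (size 3, max 27) hi=[31, 41, 45] (size 3, min 31) -> median=29
Step 7: insert 17 -> lo=[5, 17, 23, 27] (size 4, max 27) hi=[31, 41, 45] (size 3, min 31) -> median=27
Step 8: insert 16 -> lo=[5, 16, 17, 23] (size 4, max 23) hi=[27, 31, 41, 45] (size 4, min 27) -> median=25
Step 9: insert 24 -> lo=[5, 16, 17, 23, 24] (size 5, max 24) hi=[27, 31, 41, 45] (size 4, min 27) -> median=24
Step 10: insert 20 -> lo=[5, 16, 17, 20, 23] (size 5, max 23) hi=[24, 27, 31, 41, 45] (size 5, min 24) -> median=23.5
Step 11: insert 48 -> lo=[5, 16, 17, 20, 23, 24] (size 6, max 24) hi=[27, 31, 41, 45, 48] (size 5, min 27) -> median=24
Step 12: insert 38 -> lo=[5, 16, 17, 20, 23, 24] (size 6, max 24) hi=[27, 31, 38, 41, 45, 48] (size 6, min 27) -> median=25.5
Step 13: insert 34 -> lo=[5, 16, 17, 20, 23, 24, 27] (size 7, max 27) hi=[31, 34, 38, 41, 45, 48] (size 6, min 31) -> median=27
Step 14: insert 13 -> lo=[5, 13, 16, 17, 20, 23, 24] (size 7, max 24) hi=[27, 31, 34, 38, 41, 45, 48] (size 7, min 27) -> median=25.5
Step 15: insert 16 -> lo=[5, 13, 16, 16, 17, 20, 23, 24] (size 8, max 24) hi=[27, 31, 34, 38, 41, 45, 48] (size 7, min 27) -> median=24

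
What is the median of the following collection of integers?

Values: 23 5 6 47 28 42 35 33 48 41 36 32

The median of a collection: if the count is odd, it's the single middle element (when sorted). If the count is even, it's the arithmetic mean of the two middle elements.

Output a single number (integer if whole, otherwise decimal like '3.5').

Answer: 34

Derivation:
Step 1: insert 23 -> lo=[23] (size 1, max 23) hi=[] (size 0) -> median=23
Step 2: insert 5 -> lo=[5] (size 1, max 5) hi=[23] (size 1, min 23) -> median=14
Step 3: insert 6 -> lo=[5, 6] (size 2, max 6) hi=[23] (size 1, min 23) -> median=6
Step 4: insert 47 -> lo=[5, 6] (size 2, max 6) hi=[23, 47] (size 2, min 23) -> median=14.5
Step 5: insert 28 -> lo=[5, 6, 23] (size 3, max 23) hi=[28, 47] (size 2, min 28) -> median=23
Step 6: insert 42 -> lo=[5, 6, 23] (size 3, max 23) hi=[28, 42, 47] (size 3, min 28) -> median=25.5
Step 7: insert 35 -> lo=[5, 6, 23, 28] (size 4, max 28) hi=[35, 42, 47] (size 3, min 35) -> median=28
Step 8: insert 33 -> lo=[5, 6, 23, 28] (size 4, max 28) hi=[33, 35, 42, 47] (size 4, min 33) -> median=30.5
Step 9: insert 48 -> lo=[5, 6, 23, 28, 33] (size 5, max 33) hi=[35, 42, 47, 48] (size 4, min 35) -> median=33
Step 10: insert 41 -> lo=[5, 6, 23, 28, 33] (size 5, max 33) hi=[35, 41, 42, 47, 48] (size 5, min 35) -> median=34
Step 11: insert 36 -> lo=[5, 6, 23, 28, 33, 35] (size 6, max 35) hi=[36, 41, 42, 47, 48] (size 5, min 36) -> median=35
Step 12: insert 32 -> lo=[5, 6, 23, 28, 32, 33] (size 6, max 33) hi=[35, 36, 41, 42, 47, 48] (size 6, min 35) -> median=34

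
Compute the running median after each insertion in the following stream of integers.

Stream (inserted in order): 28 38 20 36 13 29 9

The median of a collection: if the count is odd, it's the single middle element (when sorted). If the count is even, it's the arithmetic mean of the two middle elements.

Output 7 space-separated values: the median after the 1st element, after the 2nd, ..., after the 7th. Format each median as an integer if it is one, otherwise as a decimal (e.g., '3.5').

Answer: 28 33 28 32 28 28.5 28

Derivation:
Step 1: insert 28 -> lo=[28] (size 1, max 28) hi=[] (size 0) -> median=28
Step 2: insert 38 -> lo=[28] (size 1, max 28) hi=[38] (size 1, min 38) -> median=33
Step 3: insert 20 -> lo=[20, 28] (size 2, max 28) hi=[38] (size 1, min 38) -> median=28
Step 4: insert 36 -> lo=[20, 28] (size 2, max 28) hi=[36, 38] (size 2, min 36) -> median=32
Step 5: insert 13 -> lo=[13, 20, 28] (size 3, max 28) hi=[36, 38] (size 2, min 36) -> median=28
Step 6: insert 29 -> lo=[13, 20, 28] (size 3, max 28) hi=[29, 36, 38] (size 3, min 29) -> median=28.5
Step 7: insert 9 -> lo=[9, 13, 20, 28] (size 4, max 28) hi=[29, 36, 38] (size 3, min 29) -> median=28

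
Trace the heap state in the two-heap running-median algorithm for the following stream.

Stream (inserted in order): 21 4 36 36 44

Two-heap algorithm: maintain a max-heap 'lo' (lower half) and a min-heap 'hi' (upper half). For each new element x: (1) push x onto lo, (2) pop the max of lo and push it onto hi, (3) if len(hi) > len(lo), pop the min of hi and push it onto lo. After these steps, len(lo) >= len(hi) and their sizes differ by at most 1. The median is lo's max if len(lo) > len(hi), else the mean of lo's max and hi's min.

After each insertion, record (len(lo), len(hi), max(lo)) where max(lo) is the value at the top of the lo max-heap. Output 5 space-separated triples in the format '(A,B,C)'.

Step 1: insert 21 -> lo=[21] hi=[] -> (len(lo)=1, len(hi)=0, max(lo)=21)
Step 2: insert 4 -> lo=[4] hi=[21] -> (len(lo)=1, len(hi)=1, max(lo)=4)
Step 3: insert 36 -> lo=[4, 21] hi=[36] -> (len(lo)=2, len(hi)=1, max(lo)=21)
Step 4: insert 36 -> lo=[4, 21] hi=[36, 36] -> (len(lo)=2, len(hi)=2, max(lo)=21)
Step 5: insert 44 -> lo=[4, 21, 36] hi=[36, 44] -> (len(lo)=3, len(hi)=2, max(lo)=36)

Answer: (1,0,21) (1,1,4) (2,1,21) (2,2,21) (3,2,36)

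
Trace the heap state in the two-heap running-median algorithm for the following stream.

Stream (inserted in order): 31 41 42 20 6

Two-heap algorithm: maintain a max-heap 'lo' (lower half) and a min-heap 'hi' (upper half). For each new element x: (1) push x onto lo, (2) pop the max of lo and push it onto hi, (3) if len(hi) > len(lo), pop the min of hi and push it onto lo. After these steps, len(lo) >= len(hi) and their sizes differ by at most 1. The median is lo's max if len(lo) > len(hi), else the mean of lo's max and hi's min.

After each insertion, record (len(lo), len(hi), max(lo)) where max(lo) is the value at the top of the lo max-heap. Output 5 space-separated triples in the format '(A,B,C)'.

Answer: (1,0,31) (1,1,31) (2,1,41) (2,2,31) (3,2,31)

Derivation:
Step 1: insert 31 -> lo=[31] hi=[] -> (len(lo)=1, len(hi)=0, max(lo)=31)
Step 2: insert 41 -> lo=[31] hi=[41] -> (len(lo)=1, len(hi)=1, max(lo)=31)
Step 3: insert 42 -> lo=[31, 41] hi=[42] -> (len(lo)=2, len(hi)=1, max(lo)=41)
Step 4: insert 20 -> lo=[20, 31] hi=[41, 42] -> (len(lo)=2, len(hi)=2, max(lo)=31)
Step 5: insert 6 -> lo=[6, 20, 31] hi=[41, 42] -> (len(lo)=3, len(hi)=2, max(lo)=31)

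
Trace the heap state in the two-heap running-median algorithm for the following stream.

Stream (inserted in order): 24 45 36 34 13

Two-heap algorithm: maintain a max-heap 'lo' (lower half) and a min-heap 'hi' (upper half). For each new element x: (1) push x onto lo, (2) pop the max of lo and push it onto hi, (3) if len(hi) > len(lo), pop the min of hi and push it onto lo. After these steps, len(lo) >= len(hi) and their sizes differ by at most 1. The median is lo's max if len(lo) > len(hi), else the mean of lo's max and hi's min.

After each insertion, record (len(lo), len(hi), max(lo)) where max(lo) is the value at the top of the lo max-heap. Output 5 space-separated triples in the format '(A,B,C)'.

Step 1: insert 24 -> lo=[24] hi=[] -> (len(lo)=1, len(hi)=0, max(lo)=24)
Step 2: insert 45 -> lo=[24] hi=[45] -> (len(lo)=1, len(hi)=1, max(lo)=24)
Step 3: insert 36 -> lo=[24, 36] hi=[45] -> (len(lo)=2, len(hi)=1, max(lo)=36)
Step 4: insert 34 -> lo=[24, 34] hi=[36, 45] -> (len(lo)=2, len(hi)=2, max(lo)=34)
Step 5: insert 13 -> lo=[13, 24, 34] hi=[36, 45] -> (len(lo)=3, len(hi)=2, max(lo)=34)

Answer: (1,0,24) (1,1,24) (2,1,36) (2,2,34) (3,2,34)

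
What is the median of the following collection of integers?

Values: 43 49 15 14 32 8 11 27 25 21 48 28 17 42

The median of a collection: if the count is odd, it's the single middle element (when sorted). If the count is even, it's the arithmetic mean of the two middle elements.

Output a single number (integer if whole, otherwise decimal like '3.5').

Answer: 26

Derivation:
Step 1: insert 43 -> lo=[43] (size 1, max 43) hi=[] (size 0) -> median=43
Step 2: insert 49 -> lo=[43] (size 1, max 43) hi=[49] (size 1, min 49) -> median=46
Step 3: insert 15 -> lo=[15, 43] (size 2, max 43) hi=[49] (size 1, min 49) -> median=43
Step 4: insert 14 -> lo=[14, 15] (size 2, max 15) hi=[43, 49] (size 2, min 43) -> median=29
Step 5: insert 32 -> lo=[14, 15, 32] (size 3, max 32) hi=[43, 49] (size 2, min 43) -> median=32
Step 6: insert 8 -> lo=[8, 14, 15] (size 3, max 15) hi=[32, 43, 49] (size 3, min 32) -> median=23.5
Step 7: insert 11 -> lo=[8, 11, 14, 15] (size 4, max 15) hi=[32, 43, 49] (size 3, min 32) -> median=15
Step 8: insert 27 -> lo=[8, 11, 14, 15] (size 4, max 15) hi=[27, 32, 43, 49] (size 4, min 27) -> median=21
Step 9: insert 25 -> lo=[8, 11, 14, 15, 25] (size 5, max 25) hi=[27, 32, 43, 49] (size 4, min 27) -> median=25
Step 10: insert 21 -> lo=[8, 11, 14, 15, 21] (size 5, max 21) hi=[25, 27, 32, 43, 49] (size 5, min 25) -> median=23
Step 11: insert 48 -> lo=[8, 11, 14, 15, 21, 25] (size 6, max 25) hi=[27, 32, 43, 48, 49] (size 5, min 27) -> median=25
Step 12: insert 28 -> lo=[8, 11, 14, 15, 21, 25] (size 6, max 25) hi=[27, 28, 32, 43, 48, 49] (size 6, min 27) -> median=26
Step 13: insert 17 -> lo=[8, 11, 14, 15, 17, 21, 25] (size 7, max 25) hi=[27, 28, 32, 43, 48, 49] (size 6, min 27) -> median=25
Step 14: insert 42 -> lo=[8, 11, 14, 15, 17, 21, 25] (size 7, max 25) hi=[27, 28, 32, 42, 43, 48, 49] (size 7, min 27) -> median=26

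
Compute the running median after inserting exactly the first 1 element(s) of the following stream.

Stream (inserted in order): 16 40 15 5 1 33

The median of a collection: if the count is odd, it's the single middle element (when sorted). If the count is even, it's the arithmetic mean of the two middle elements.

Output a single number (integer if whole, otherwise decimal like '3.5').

Answer: 16

Derivation:
Step 1: insert 16 -> lo=[16] (size 1, max 16) hi=[] (size 0) -> median=16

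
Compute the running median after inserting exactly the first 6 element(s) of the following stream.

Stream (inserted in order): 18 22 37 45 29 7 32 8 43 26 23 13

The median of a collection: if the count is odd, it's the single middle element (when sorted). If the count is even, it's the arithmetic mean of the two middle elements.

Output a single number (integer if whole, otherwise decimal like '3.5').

Step 1: insert 18 -> lo=[18] (size 1, max 18) hi=[] (size 0) -> median=18
Step 2: insert 22 -> lo=[18] (size 1, max 18) hi=[22] (size 1, min 22) -> median=20
Step 3: insert 37 -> lo=[18, 22] (size 2, max 22) hi=[37] (size 1, min 37) -> median=22
Step 4: insert 45 -> lo=[18, 22] (size 2, max 22) hi=[37, 45] (size 2, min 37) -> median=29.5
Step 5: insert 29 -> lo=[18, 22, 29] (size 3, max 29) hi=[37, 45] (size 2, min 37) -> median=29
Step 6: insert 7 -> lo=[7, 18, 22] (size 3, max 22) hi=[29, 37, 45] (size 3, min 29) -> median=25.5

Answer: 25.5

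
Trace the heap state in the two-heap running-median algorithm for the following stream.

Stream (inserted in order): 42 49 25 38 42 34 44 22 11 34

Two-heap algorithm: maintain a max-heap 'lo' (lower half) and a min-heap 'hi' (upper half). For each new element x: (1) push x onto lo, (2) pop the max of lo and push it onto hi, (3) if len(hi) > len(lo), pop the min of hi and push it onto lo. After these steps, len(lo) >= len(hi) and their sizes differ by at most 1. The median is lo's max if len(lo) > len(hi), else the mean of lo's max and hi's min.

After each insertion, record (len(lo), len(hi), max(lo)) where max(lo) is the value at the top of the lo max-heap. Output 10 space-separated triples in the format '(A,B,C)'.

Answer: (1,0,42) (1,1,42) (2,1,42) (2,2,38) (3,2,42) (3,3,38) (4,3,42) (4,4,38) (5,4,38) (5,5,34)

Derivation:
Step 1: insert 42 -> lo=[42] hi=[] -> (len(lo)=1, len(hi)=0, max(lo)=42)
Step 2: insert 49 -> lo=[42] hi=[49] -> (len(lo)=1, len(hi)=1, max(lo)=42)
Step 3: insert 25 -> lo=[25, 42] hi=[49] -> (len(lo)=2, len(hi)=1, max(lo)=42)
Step 4: insert 38 -> lo=[25, 38] hi=[42, 49] -> (len(lo)=2, len(hi)=2, max(lo)=38)
Step 5: insert 42 -> lo=[25, 38, 42] hi=[42, 49] -> (len(lo)=3, len(hi)=2, max(lo)=42)
Step 6: insert 34 -> lo=[25, 34, 38] hi=[42, 42, 49] -> (len(lo)=3, len(hi)=3, max(lo)=38)
Step 7: insert 44 -> lo=[25, 34, 38, 42] hi=[42, 44, 49] -> (len(lo)=4, len(hi)=3, max(lo)=42)
Step 8: insert 22 -> lo=[22, 25, 34, 38] hi=[42, 42, 44, 49] -> (len(lo)=4, len(hi)=4, max(lo)=38)
Step 9: insert 11 -> lo=[11, 22, 25, 34, 38] hi=[42, 42, 44, 49] -> (len(lo)=5, len(hi)=4, max(lo)=38)
Step 10: insert 34 -> lo=[11, 22, 25, 34, 34] hi=[38, 42, 42, 44, 49] -> (len(lo)=5, len(hi)=5, max(lo)=34)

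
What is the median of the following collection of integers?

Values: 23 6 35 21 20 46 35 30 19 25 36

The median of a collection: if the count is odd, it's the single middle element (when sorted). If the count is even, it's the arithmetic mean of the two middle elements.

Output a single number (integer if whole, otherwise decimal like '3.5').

Answer: 25

Derivation:
Step 1: insert 23 -> lo=[23] (size 1, max 23) hi=[] (size 0) -> median=23
Step 2: insert 6 -> lo=[6] (size 1, max 6) hi=[23] (size 1, min 23) -> median=14.5
Step 3: insert 35 -> lo=[6, 23] (size 2, max 23) hi=[35] (size 1, min 35) -> median=23
Step 4: insert 21 -> lo=[6, 21] (size 2, max 21) hi=[23, 35] (size 2, min 23) -> median=22
Step 5: insert 20 -> lo=[6, 20, 21] (size 3, max 21) hi=[23, 35] (size 2, min 23) -> median=21
Step 6: insert 46 -> lo=[6, 20, 21] (size 3, max 21) hi=[23, 35, 46] (size 3, min 23) -> median=22
Step 7: insert 35 -> lo=[6, 20, 21, 23] (size 4, max 23) hi=[35, 35, 46] (size 3, min 35) -> median=23
Step 8: insert 30 -> lo=[6, 20, 21, 23] (size 4, max 23) hi=[30, 35, 35, 46] (size 4, min 30) -> median=26.5
Step 9: insert 19 -> lo=[6, 19, 20, 21, 23] (size 5, max 23) hi=[30, 35, 35, 46] (size 4, min 30) -> median=23
Step 10: insert 25 -> lo=[6, 19, 20, 21, 23] (size 5, max 23) hi=[25, 30, 35, 35, 46] (size 5, min 25) -> median=24
Step 11: insert 36 -> lo=[6, 19, 20, 21, 23, 25] (size 6, max 25) hi=[30, 35, 35, 36, 46] (size 5, min 30) -> median=25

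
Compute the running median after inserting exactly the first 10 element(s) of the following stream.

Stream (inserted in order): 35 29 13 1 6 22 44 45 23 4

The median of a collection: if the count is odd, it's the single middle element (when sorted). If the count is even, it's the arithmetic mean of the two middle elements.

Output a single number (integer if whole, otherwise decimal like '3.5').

Answer: 22.5

Derivation:
Step 1: insert 35 -> lo=[35] (size 1, max 35) hi=[] (size 0) -> median=35
Step 2: insert 29 -> lo=[29] (size 1, max 29) hi=[35] (size 1, min 35) -> median=32
Step 3: insert 13 -> lo=[13, 29] (size 2, max 29) hi=[35] (size 1, min 35) -> median=29
Step 4: insert 1 -> lo=[1, 13] (size 2, max 13) hi=[29, 35] (size 2, min 29) -> median=21
Step 5: insert 6 -> lo=[1, 6, 13] (size 3, max 13) hi=[29, 35] (size 2, min 29) -> median=13
Step 6: insert 22 -> lo=[1, 6, 13] (size 3, max 13) hi=[22, 29, 35] (size 3, min 22) -> median=17.5
Step 7: insert 44 -> lo=[1, 6, 13, 22] (size 4, max 22) hi=[29, 35, 44] (size 3, min 29) -> median=22
Step 8: insert 45 -> lo=[1, 6, 13, 22] (size 4, max 22) hi=[29, 35, 44, 45] (size 4, min 29) -> median=25.5
Step 9: insert 23 -> lo=[1, 6, 13, 22, 23] (size 5, max 23) hi=[29, 35, 44, 45] (size 4, min 29) -> median=23
Step 10: insert 4 -> lo=[1, 4, 6, 13, 22] (size 5, max 22) hi=[23, 29, 35, 44, 45] (size 5, min 23) -> median=22.5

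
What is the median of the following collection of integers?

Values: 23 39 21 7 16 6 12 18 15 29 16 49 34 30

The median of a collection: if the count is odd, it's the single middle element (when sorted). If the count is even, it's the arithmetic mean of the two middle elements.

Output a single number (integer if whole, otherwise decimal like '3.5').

Answer: 19.5

Derivation:
Step 1: insert 23 -> lo=[23] (size 1, max 23) hi=[] (size 0) -> median=23
Step 2: insert 39 -> lo=[23] (size 1, max 23) hi=[39] (size 1, min 39) -> median=31
Step 3: insert 21 -> lo=[21, 23] (size 2, max 23) hi=[39] (size 1, min 39) -> median=23
Step 4: insert 7 -> lo=[7, 21] (size 2, max 21) hi=[23, 39] (size 2, min 23) -> median=22
Step 5: insert 16 -> lo=[7, 16, 21] (size 3, max 21) hi=[23, 39] (size 2, min 23) -> median=21
Step 6: insert 6 -> lo=[6, 7, 16] (size 3, max 16) hi=[21, 23, 39] (size 3, min 21) -> median=18.5
Step 7: insert 12 -> lo=[6, 7, 12, 16] (size 4, max 16) hi=[21, 23, 39] (size 3, min 21) -> median=16
Step 8: insert 18 -> lo=[6, 7, 12, 16] (size 4, max 16) hi=[18, 21, 23, 39] (size 4, min 18) -> median=17
Step 9: insert 15 -> lo=[6, 7, 12, 15, 16] (size 5, max 16) hi=[18, 21, 23, 39] (size 4, min 18) -> median=16
Step 10: insert 29 -> lo=[6, 7, 12, 15, 16] (size 5, max 16) hi=[18, 21, 23, 29, 39] (size 5, min 18) -> median=17
Step 11: insert 16 -> lo=[6, 7, 12, 15, 16, 16] (size 6, max 16) hi=[18, 21, 23, 29, 39] (size 5, min 18) -> median=16
Step 12: insert 49 -> lo=[6, 7, 12, 15, 16, 16] (size 6, max 16) hi=[18, 21, 23, 29, 39, 49] (size 6, min 18) -> median=17
Step 13: insert 34 -> lo=[6, 7, 12, 15, 16, 16, 18] (size 7, max 18) hi=[21, 23, 29, 34, 39, 49] (size 6, min 21) -> median=18
Step 14: insert 30 -> lo=[6, 7, 12, 15, 16, 16, 18] (size 7, max 18) hi=[21, 23, 29, 30, 34, 39, 49] (size 7, min 21) -> median=19.5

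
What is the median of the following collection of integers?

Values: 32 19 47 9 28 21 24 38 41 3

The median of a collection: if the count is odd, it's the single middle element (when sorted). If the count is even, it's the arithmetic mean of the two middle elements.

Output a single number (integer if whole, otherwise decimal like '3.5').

Answer: 26

Derivation:
Step 1: insert 32 -> lo=[32] (size 1, max 32) hi=[] (size 0) -> median=32
Step 2: insert 19 -> lo=[19] (size 1, max 19) hi=[32] (size 1, min 32) -> median=25.5
Step 3: insert 47 -> lo=[19, 32] (size 2, max 32) hi=[47] (size 1, min 47) -> median=32
Step 4: insert 9 -> lo=[9, 19] (size 2, max 19) hi=[32, 47] (size 2, min 32) -> median=25.5
Step 5: insert 28 -> lo=[9, 19, 28] (size 3, max 28) hi=[32, 47] (size 2, min 32) -> median=28
Step 6: insert 21 -> lo=[9, 19, 21] (size 3, max 21) hi=[28, 32, 47] (size 3, min 28) -> median=24.5
Step 7: insert 24 -> lo=[9, 19, 21, 24] (size 4, max 24) hi=[28, 32, 47] (size 3, min 28) -> median=24
Step 8: insert 38 -> lo=[9, 19, 21, 24] (size 4, max 24) hi=[28, 32, 38, 47] (size 4, min 28) -> median=26
Step 9: insert 41 -> lo=[9, 19, 21, 24, 28] (size 5, max 28) hi=[32, 38, 41, 47] (size 4, min 32) -> median=28
Step 10: insert 3 -> lo=[3, 9, 19, 21, 24] (size 5, max 24) hi=[28, 32, 38, 41, 47] (size 5, min 28) -> median=26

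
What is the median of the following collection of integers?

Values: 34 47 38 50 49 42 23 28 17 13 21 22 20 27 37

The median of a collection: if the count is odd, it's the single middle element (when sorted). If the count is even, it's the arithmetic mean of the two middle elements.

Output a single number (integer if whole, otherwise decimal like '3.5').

Answer: 28

Derivation:
Step 1: insert 34 -> lo=[34] (size 1, max 34) hi=[] (size 0) -> median=34
Step 2: insert 47 -> lo=[34] (size 1, max 34) hi=[47] (size 1, min 47) -> median=40.5
Step 3: insert 38 -> lo=[34, 38] (size 2, max 38) hi=[47] (size 1, min 47) -> median=38
Step 4: insert 50 -> lo=[34, 38] (size 2, max 38) hi=[47, 50] (size 2, min 47) -> median=42.5
Step 5: insert 49 -> lo=[34, 38, 47] (size 3, max 47) hi=[49, 50] (size 2, min 49) -> median=47
Step 6: insert 42 -> lo=[34, 38, 42] (size 3, max 42) hi=[47, 49, 50] (size 3, min 47) -> median=44.5
Step 7: insert 23 -> lo=[23, 34, 38, 42] (size 4, max 42) hi=[47, 49, 50] (size 3, min 47) -> median=42
Step 8: insert 28 -> lo=[23, 28, 34, 38] (size 4, max 38) hi=[42, 47, 49, 50] (size 4, min 42) -> median=40
Step 9: insert 17 -> lo=[17, 23, 28, 34, 38] (size 5, max 38) hi=[42, 47, 49, 50] (size 4, min 42) -> median=38
Step 10: insert 13 -> lo=[13, 17, 23, 28, 34] (size 5, max 34) hi=[38, 42, 47, 49, 50] (size 5, min 38) -> median=36
Step 11: insert 21 -> lo=[13, 17, 21, 23, 28, 34] (size 6, max 34) hi=[38, 42, 47, 49, 50] (size 5, min 38) -> median=34
Step 12: insert 22 -> lo=[13, 17, 21, 22, 23, 28] (size 6, max 28) hi=[34, 38, 42, 47, 49, 50] (size 6, min 34) -> median=31
Step 13: insert 20 -> lo=[13, 17, 20, 21, 22, 23, 28] (size 7, max 28) hi=[34, 38, 42, 47, 49, 50] (size 6, min 34) -> median=28
Step 14: insert 27 -> lo=[13, 17, 20, 21, 22, 23, 27] (size 7, max 27) hi=[28, 34, 38, 42, 47, 49, 50] (size 7, min 28) -> median=27.5
Step 15: insert 37 -> lo=[13, 17, 20, 21, 22, 23, 27, 28] (size 8, max 28) hi=[34, 37, 38, 42, 47, 49, 50] (size 7, min 34) -> median=28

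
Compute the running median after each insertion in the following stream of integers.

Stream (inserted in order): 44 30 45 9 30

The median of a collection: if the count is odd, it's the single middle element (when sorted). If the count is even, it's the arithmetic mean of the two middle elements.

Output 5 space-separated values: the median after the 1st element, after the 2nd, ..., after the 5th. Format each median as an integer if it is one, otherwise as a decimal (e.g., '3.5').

Answer: 44 37 44 37 30

Derivation:
Step 1: insert 44 -> lo=[44] (size 1, max 44) hi=[] (size 0) -> median=44
Step 2: insert 30 -> lo=[30] (size 1, max 30) hi=[44] (size 1, min 44) -> median=37
Step 3: insert 45 -> lo=[30, 44] (size 2, max 44) hi=[45] (size 1, min 45) -> median=44
Step 4: insert 9 -> lo=[9, 30] (size 2, max 30) hi=[44, 45] (size 2, min 44) -> median=37
Step 5: insert 30 -> lo=[9, 30, 30] (size 3, max 30) hi=[44, 45] (size 2, min 44) -> median=30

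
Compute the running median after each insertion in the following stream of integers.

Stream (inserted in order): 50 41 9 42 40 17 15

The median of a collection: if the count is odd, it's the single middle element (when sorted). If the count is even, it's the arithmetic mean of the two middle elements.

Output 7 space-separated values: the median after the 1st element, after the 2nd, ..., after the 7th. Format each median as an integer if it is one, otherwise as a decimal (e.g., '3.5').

Step 1: insert 50 -> lo=[50] (size 1, max 50) hi=[] (size 0) -> median=50
Step 2: insert 41 -> lo=[41] (size 1, max 41) hi=[50] (size 1, min 50) -> median=45.5
Step 3: insert 9 -> lo=[9, 41] (size 2, max 41) hi=[50] (size 1, min 50) -> median=41
Step 4: insert 42 -> lo=[9, 41] (size 2, max 41) hi=[42, 50] (size 2, min 42) -> median=41.5
Step 5: insert 40 -> lo=[9, 40, 41] (size 3, max 41) hi=[42, 50] (size 2, min 42) -> median=41
Step 6: insert 17 -> lo=[9, 17, 40] (size 3, max 40) hi=[41, 42, 50] (size 3, min 41) -> median=40.5
Step 7: insert 15 -> lo=[9, 15, 17, 40] (size 4, max 40) hi=[41, 42, 50] (size 3, min 41) -> median=40

Answer: 50 45.5 41 41.5 41 40.5 40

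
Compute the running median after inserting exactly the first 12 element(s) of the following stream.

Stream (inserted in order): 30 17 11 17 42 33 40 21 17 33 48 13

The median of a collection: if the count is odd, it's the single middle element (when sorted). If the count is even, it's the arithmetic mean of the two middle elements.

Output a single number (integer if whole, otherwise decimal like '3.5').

Answer: 25.5

Derivation:
Step 1: insert 30 -> lo=[30] (size 1, max 30) hi=[] (size 0) -> median=30
Step 2: insert 17 -> lo=[17] (size 1, max 17) hi=[30] (size 1, min 30) -> median=23.5
Step 3: insert 11 -> lo=[11, 17] (size 2, max 17) hi=[30] (size 1, min 30) -> median=17
Step 4: insert 17 -> lo=[11, 17] (size 2, max 17) hi=[17, 30] (size 2, min 17) -> median=17
Step 5: insert 42 -> lo=[11, 17, 17] (size 3, max 17) hi=[30, 42] (size 2, min 30) -> median=17
Step 6: insert 33 -> lo=[11, 17, 17] (size 3, max 17) hi=[30, 33, 42] (size 3, min 30) -> median=23.5
Step 7: insert 40 -> lo=[11, 17, 17, 30] (size 4, max 30) hi=[33, 40, 42] (size 3, min 33) -> median=30
Step 8: insert 21 -> lo=[11, 17, 17, 21] (size 4, max 21) hi=[30, 33, 40, 42] (size 4, min 30) -> median=25.5
Step 9: insert 17 -> lo=[11, 17, 17, 17, 21] (size 5, max 21) hi=[30, 33, 40, 42] (size 4, min 30) -> median=21
Step 10: insert 33 -> lo=[11, 17, 17, 17, 21] (size 5, max 21) hi=[30, 33, 33, 40, 42] (size 5, min 30) -> median=25.5
Step 11: insert 48 -> lo=[11, 17, 17, 17, 21, 30] (size 6, max 30) hi=[33, 33, 40, 42, 48] (size 5, min 33) -> median=30
Step 12: insert 13 -> lo=[11, 13, 17, 17, 17, 21] (size 6, max 21) hi=[30, 33, 33, 40, 42, 48] (size 6, min 30) -> median=25.5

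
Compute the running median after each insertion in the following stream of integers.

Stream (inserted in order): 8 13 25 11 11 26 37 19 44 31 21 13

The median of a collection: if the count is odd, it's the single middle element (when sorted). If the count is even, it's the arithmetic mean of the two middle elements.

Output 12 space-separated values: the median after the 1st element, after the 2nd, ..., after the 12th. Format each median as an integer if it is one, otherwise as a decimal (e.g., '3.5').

Step 1: insert 8 -> lo=[8] (size 1, max 8) hi=[] (size 0) -> median=8
Step 2: insert 13 -> lo=[8] (size 1, max 8) hi=[13] (size 1, min 13) -> median=10.5
Step 3: insert 25 -> lo=[8, 13] (size 2, max 13) hi=[25] (size 1, min 25) -> median=13
Step 4: insert 11 -> lo=[8, 11] (size 2, max 11) hi=[13, 25] (size 2, min 13) -> median=12
Step 5: insert 11 -> lo=[8, 11, 11] (size 3, max 11) hi=[13, 25] (size 2, min 13) -> median=11
Step 6: insert 26 -> lo=[8, 11, 11] (size 3, max 11) hi=[13, 25, 26] (size 3, min 13) -> median=12
Step 7: insert 37 -> lo=[8, 11, 11, 13] (size 4, max 13) hi=[25, 26, 37] (size 3, min 25) -> median=13
Step 8: insert 19 -> lo=[8, 11, 11, 13] (size 4, max 13) hi=[19, 25, 26, 37] (size 4, min 19) -> median=16
Step 9: insert 44 -> lo=[8, 11, 11, 13, 19] (size 5, max 19) hi=[25, 26, 37, 44] (size 4, min 25) -> median=19
Step 10: insert 31 -> lo=[8, 11, 11, 13, 19] (size 5, max 19) hi=[25, 26, 31, 37, 44] (size 5, min 25) -> median=22
Step 11: insert 21 -> lo=[8, 11, 11, 13, 19, 21] (size 6, max 21) hi=[25, 26, 31, 37, 44] (size 5, min 25) -> median=21
Step 12: insert 13 -> lo=[8, 11, 11, 13, 13, 19] (size 6, max 19) hi=[21, 25, 26, 31, 37, 44] (size 6, min 21) -> median=20

Answer: 8 10.5 13 12 11 12 13 16 19 22 21 20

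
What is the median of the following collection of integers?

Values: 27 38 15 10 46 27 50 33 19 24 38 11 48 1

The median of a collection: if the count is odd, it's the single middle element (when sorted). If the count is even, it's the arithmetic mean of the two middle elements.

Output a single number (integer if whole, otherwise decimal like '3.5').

Step 1: insert 27 -> lo=[27] (size 1, max 27) hi=[] (size 0) -> median=27
Step 2: insert 38 -> lo=[27] (size 1, max 27) hi=[38] (size 1, min 38) -> median=32.5
Step 3: insert 15 -> lo=[15, 27] (size 2, max 27) hi=[38] (size 1, min 38) -> median=27
Step 4: insert 10 -> lo=[10, 15] (size 2, max 15) hi=[27, 38] (size 2, min 27) -> median=21
Step 5: insert 46 -> lo=[10, 15, 27] (size 3, max 27) hi=[38, 46] (size 2, min 38) -> median=27
Step 6: insert 27 -> lo=[10, 15, 27] (size 3, max 27) hi=[27, 38, 46] (size 3, min 27) -> median=27
Step 7: insert 50 -> lo=[10, 15, 27, 27] (size 4, max 27) hi=[38, 46, 50] (size 3, min 38) -> median=27
Step 8: insert 33 -> lo=[10, 15, 27, 27] (size 4, max 27) hi=[33, 38, 46, 50] (size 4, min 33) -> median=30
Step 9: insert 19 -> lo=[10, 15, 19, 27, 27] (size 5, max 27) hi=[33, 38, 46, 50] (size 4, min 33) -> median=27
Step 10: insert 24 -> lo=[10, 15, 19, 24, 27] (size 5, max 27) hi=[27, 33, 38, 46, 50] (size 5, min 27) -> median=27
Step 11: insert 38 -> lo=[10, 15, 19, 24, 27, 27] (size 6, max 27) hi=[33, 38, 38, 46, 50] (size 5, min 33) -> median=27
Step 12: insert 11 -> lo=[10, 11, 15, 19, 24, 27] (size 6, max 27) hi=[27, 33, 38, 38, 46, 50] (size 6, min 27) -> median=27
Step 13: insert 48 -> lo=[10, 11, 15, 19, 24, 27, 27] (size 7, max 27) hi=[33, 38, 38, 46, 48, 50] (size 6, min 33) -> median=27
Step 14: insert 1 -> lo=[1, 10, 11, 15, 19, 24, 27] (size 7, max 27) hi=[27, 33, 38, 38, 46, 48, 50] (size 7, min 27) -> median=27

Answer: 27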